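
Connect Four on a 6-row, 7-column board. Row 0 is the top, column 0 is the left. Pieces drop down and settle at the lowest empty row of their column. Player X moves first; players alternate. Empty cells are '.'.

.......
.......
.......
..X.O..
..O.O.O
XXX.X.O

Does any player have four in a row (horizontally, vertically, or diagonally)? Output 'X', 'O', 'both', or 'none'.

none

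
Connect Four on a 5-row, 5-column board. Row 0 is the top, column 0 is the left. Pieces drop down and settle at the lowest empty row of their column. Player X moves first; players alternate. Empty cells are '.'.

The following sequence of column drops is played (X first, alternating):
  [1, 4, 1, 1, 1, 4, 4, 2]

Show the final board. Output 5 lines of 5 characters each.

Answer: .....
.X...
.O..X
.X..O
.XO.O

Derivation:
Move 1: X drops in col 1, lands at row 4
Move 2: O drops in col 4, lands at row 4
Move 3: X drops in col 1, lands at row 3
Move 4: O drops in col 1, lands at row 2
Move 5: X drops in col 1, lands at row 1
Move 6: O drops in col 4, lands at row 3
Move 7: X drops in col 4, lands at row 2
Move 8: O drops in col 2, lands at row 4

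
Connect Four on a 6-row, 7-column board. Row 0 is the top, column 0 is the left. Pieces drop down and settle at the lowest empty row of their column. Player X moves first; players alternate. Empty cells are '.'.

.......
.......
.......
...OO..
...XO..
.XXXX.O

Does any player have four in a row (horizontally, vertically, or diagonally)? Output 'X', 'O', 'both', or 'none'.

X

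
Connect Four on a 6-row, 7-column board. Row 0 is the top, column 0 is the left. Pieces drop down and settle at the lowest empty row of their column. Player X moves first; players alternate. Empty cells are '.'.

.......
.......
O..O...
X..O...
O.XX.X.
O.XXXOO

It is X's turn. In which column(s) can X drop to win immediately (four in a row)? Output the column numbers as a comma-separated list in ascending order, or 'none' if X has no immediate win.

Answer: 1,4

Derivation:
col 0: drop X → no win
col 1: drop X → WIN!
col 2: drop X → no win
col 3: drop X → no win
col 4: drop X → WIN!
col 5: drop X → no win
col 6: drop X → no win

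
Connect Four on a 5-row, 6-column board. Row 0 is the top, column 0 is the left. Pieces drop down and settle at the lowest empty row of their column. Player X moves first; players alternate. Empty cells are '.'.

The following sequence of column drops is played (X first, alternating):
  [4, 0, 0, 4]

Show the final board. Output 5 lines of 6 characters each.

Answer: ......
......
......
X...O.
O...X.

Derivation:
Move 1: X drops in col 4, lands at row 4
Move 2: O drops in col 0, lands at row 4
Move 3: X drops in col 0, lands at row 3
Move 4: O drops in col 4, lands at row 3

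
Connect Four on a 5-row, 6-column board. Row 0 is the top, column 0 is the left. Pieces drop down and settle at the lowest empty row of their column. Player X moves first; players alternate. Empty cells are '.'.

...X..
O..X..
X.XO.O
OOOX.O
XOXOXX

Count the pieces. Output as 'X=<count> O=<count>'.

X=9 O=9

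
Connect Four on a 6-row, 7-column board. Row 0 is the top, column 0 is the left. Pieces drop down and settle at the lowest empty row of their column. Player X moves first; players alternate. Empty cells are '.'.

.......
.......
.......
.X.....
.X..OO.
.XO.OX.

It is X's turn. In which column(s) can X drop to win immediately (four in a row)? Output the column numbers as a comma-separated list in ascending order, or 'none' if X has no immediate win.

Answer: 1

Derivation:
col 0: drop X → no win
col 1: drop X → WIN!
col 2: drop X → no win
col 3: drop X → no win
col 4: drop X → no win
col 5: drop X → no win
col 6: drop X → no win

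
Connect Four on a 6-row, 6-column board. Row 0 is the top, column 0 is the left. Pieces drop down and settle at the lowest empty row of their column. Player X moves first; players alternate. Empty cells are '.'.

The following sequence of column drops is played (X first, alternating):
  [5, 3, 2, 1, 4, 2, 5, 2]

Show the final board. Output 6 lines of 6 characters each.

Answer: ......
......
......
..O...
..O..X
.OXOXX

Derivation:
Move 1: X drops in col 5, lands at row 5
Move 2: O drops in col 3, lands at row 5
Move 3: X drops in col 2, lands at row 5
Move 4: O drops in col 1, lands at row 5
Move 5: X drops in col 4, lands at row 5
Move 6: O drops in col 2, lands at row 4
Move 7: X drops in col 5, lands at row 4
Move 8: O drops in col 2, lands at row 3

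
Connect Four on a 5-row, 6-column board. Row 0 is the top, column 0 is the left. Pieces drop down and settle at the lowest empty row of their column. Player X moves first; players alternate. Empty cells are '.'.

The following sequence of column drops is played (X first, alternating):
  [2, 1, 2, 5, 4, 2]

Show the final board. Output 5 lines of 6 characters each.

Answer: ......
......
..O...
..X...
.OX.XO

Derivation:
Move 1: X drops in col 2, lands at row 4
Move 2: O drops in col 1, lands at row 4
Move 3: X drops in col 2, lands at row 3
Move 4: O drops in col 5, lands at row 4
Move 5: X drops in col 4, lands at row 4
Move 6: O drops in col 2, lands at row 2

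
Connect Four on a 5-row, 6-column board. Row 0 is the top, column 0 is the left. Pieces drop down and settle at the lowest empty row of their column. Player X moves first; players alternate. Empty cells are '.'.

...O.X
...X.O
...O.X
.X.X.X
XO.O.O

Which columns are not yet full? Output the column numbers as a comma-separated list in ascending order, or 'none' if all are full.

Answer: 0,1,2,4

Derivation:
col 0: top cell = '.' → open
col 1: top cell = '.' → open
col 2: top cell = '.' → open
col 3: top cell = 'O' → FULL
col 4: top cell = '.' → open
col 5: top cell = 'X' → FULL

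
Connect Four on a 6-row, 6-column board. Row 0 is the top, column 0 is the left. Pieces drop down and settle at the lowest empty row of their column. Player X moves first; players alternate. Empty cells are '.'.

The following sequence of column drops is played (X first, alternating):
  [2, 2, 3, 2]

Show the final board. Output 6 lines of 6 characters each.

Move 1: X drops in col 2, lands at row 5
Move 2: O drops in col 2, lands at row 4
Move 3: X drops in col 3, lands at row 5
Move 4: O drops in col 2, lands at row 3

Answer: ......
......
......
..O...
..O...
..XX..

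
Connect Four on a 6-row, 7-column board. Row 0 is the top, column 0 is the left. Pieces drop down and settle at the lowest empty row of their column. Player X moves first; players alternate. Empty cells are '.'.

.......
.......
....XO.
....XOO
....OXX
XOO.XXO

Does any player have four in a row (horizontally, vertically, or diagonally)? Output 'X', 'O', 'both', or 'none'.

none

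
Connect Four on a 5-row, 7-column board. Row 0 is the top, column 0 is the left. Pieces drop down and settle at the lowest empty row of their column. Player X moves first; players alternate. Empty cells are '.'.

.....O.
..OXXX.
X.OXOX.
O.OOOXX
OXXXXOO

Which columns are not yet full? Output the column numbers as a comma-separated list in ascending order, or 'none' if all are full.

col 0: top cell = '.' → open
col 1: top cell = '.' → open
col 2: top cell = '.' → open
col 3: top cell = '.' → open
col 4: top cell = '.' → open
col 5: top cell = 'O' → FULL
col 6: top cell = '.' → open

Answer: 0,1,2,3,4,6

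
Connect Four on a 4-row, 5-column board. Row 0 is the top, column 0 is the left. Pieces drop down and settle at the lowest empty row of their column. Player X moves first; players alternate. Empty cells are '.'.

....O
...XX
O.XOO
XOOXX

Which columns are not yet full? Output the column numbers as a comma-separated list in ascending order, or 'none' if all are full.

col 0: top cell = '.' → open
col 1: top cell = '.' → open
col 2: top cell = '.' → open
col 3: top cell = '.' → open
col 4: top cell = 'O' → FULL

Answer: 0,1,2,3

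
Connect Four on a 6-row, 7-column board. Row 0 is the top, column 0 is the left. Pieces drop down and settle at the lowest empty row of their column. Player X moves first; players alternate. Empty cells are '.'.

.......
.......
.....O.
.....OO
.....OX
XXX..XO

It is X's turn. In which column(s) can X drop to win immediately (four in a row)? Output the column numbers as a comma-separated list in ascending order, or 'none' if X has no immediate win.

Answer: 3

Derivation:
col 0: drop X → no win
col 1: drop X → no win
col 2: drop X → no win
col 3: drop X → WIN!
col 4: drop X → no win
col 5: drop X → no win
col 6: drop X → no win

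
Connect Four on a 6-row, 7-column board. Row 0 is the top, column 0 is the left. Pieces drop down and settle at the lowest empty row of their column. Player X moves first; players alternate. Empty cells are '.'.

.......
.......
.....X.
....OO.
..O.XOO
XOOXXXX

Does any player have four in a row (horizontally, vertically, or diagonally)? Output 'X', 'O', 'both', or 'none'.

X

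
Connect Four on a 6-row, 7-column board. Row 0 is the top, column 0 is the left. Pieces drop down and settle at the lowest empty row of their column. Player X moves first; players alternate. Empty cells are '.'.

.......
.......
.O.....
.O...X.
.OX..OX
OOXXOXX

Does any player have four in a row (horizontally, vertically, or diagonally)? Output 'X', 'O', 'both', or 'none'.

O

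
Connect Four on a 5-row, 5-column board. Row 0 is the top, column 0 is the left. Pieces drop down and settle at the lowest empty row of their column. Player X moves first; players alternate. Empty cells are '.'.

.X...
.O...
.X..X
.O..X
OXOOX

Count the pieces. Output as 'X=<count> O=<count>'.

X=6 O=5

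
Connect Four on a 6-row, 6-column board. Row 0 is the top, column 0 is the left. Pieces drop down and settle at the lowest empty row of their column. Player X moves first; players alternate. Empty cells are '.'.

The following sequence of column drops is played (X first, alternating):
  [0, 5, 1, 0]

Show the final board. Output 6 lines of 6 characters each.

Move 1: X drops in col 0, lands at row 5
Move 2: O drops in col 5, lands at row 5
Move 3: X drops in col 1, lands at row 5
Move 4: O drops in col 0, lands at row 4

Answer: ......
......
......
......
O.....
XX...O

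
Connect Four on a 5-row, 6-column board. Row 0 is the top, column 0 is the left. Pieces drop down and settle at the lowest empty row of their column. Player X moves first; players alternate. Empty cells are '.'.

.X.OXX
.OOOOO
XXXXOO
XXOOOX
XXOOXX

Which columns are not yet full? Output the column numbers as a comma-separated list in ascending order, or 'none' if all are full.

col 0: top cell = '.' → open
col 1: top cell = 'X' → FULL
col 2: top cell = '.' → open
col 3: top cell = 'O' → FULL
col 4: top cell = 'X' → FULL
col 5: top cell = 'X' → FULL

Answer: 0,2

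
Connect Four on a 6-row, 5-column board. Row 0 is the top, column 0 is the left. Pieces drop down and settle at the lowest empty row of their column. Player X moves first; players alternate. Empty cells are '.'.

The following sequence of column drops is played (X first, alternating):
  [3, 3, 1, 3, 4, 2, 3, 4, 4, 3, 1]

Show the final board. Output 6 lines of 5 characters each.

Answer: .....
...O.
...X.
...OX
.X.OO
.XOXX

Derivation:
Move 1: X drops in col 3, lands at row 5
Move 2: O drops in col 3, lands at row 4
Move 3: X drops in col 1, lands at row 5
Move 4: O drops in col 3, lands at row 3
Move 5: X drops in col 4, lands at row 5
Move 6: O drops in col 2, lands at row 5
Move 7: X drops in col 3, lands at row 2
Move 8: O drops in col 4, lands at row 4
Move 9: X drops in col 4, lands at row 3
Move 10: O drops in col 3, lands at row 1
Move 11: X drops in col 1, lands at row 4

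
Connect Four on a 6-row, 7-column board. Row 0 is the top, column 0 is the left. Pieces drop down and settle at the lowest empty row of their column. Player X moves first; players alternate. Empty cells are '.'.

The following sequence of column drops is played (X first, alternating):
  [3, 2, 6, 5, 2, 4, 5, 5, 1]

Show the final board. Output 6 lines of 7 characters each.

Move 1: X drops in col 3, lands at row 5
Move 2: O drops in col 2, lands at row 5
Move 3: X drops in col 6, lands at row 5
Move 4: O drops in col 5, lands at row 5
Move 5: X drops in col 2, lands at row 4
Move 6: O drops in col 4, lands at row 5
Move 7: X drops in col 5, lands at row 4
Move 8: O drops in col 5, lands at row 3
Move 9: X drops in col 1, lands at row 5

Answer: .......
.......
.......
.....O.
..X..X.
.XOXOOX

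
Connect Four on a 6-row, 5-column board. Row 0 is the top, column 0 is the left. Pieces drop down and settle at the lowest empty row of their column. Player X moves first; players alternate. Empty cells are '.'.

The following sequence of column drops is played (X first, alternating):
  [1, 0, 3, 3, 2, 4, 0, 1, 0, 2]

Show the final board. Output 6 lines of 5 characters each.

Move 1: X drops in col 1, lands at row 5
Move 2: O drops in col 0, lands at row 5
Move 3: X drops in col 3, lands at row 5
Move 4: O drops in col 3, lands at row 4
Move 5: X drops in col 2, lands at row 5
Move 6: O drops in col 4, lands at row 5
Move 7: X drops in col 0, lands at row 4
Move 8: O drops in col 1, lands at row 4
Move 9: X drops in col 0, lands at row 3
Move 10: O drops in col 2, lands at row 4

Answer: .....
.....
.....
X....
XOOO.
OXXXO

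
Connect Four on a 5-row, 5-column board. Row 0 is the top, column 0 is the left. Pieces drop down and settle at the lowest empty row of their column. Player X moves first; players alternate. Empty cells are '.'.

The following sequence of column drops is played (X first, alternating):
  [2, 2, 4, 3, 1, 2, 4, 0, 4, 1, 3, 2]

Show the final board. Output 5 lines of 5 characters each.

Answer: .....
..O..
..O.X
.OOXX
OXXOX

Derivation:
Move 1: X drops in col 2, lands at row 4
Move 2: O drops in col 2, lands at row 3
Move 3: X drops in col 4, lands at row 4
Move 4: O drops in col 3, lands at row 4
Move 5: X drops in col 1, lands at row 4
Move 6: O drops in col 2, lands at row 2
Move 7: X drops in col 4, lands at row 3
Move 8: O drops in col 0, lands at row 4
Move 9: X drops in col 4, lands at row 2
Move 10: O drops in col 1, lands at row 3
Move 11: X drops in col 3, lands at row 3
Move 12: O drops in col 2, lands at row 1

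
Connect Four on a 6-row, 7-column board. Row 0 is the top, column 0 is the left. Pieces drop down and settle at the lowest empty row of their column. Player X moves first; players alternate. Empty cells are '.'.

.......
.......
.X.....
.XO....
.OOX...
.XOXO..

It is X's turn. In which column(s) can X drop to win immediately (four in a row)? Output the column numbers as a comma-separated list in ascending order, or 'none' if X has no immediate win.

col 0: drop X → no win
col 1: drop X → no win
col 2: drop X → no win
col 3: drop X → no win
col 4: drop X → no win
col 5: drop X → no win
col 6: drop X → no win

Answer: none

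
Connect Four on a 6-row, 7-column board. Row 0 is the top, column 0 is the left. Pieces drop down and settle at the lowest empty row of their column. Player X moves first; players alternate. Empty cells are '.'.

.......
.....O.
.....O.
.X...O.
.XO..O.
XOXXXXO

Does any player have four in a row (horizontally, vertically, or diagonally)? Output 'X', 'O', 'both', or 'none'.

both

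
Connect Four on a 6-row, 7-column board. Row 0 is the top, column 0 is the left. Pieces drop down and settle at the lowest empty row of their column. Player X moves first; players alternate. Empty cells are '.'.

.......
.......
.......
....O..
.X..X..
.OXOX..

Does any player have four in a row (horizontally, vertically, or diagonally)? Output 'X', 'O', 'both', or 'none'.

none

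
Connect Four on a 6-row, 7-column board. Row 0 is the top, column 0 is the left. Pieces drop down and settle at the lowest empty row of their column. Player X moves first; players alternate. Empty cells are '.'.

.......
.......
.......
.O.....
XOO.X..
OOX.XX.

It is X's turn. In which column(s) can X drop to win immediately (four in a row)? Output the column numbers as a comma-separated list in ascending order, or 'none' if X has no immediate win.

Answer: 3

Derivation:
col 0: drop X → no win
col 1: drop X → no win
col 2: drop X → no win
col 3: drop X → WIN!
col 4: drop X → no win
col 5: drop X → no win
col 6: drop X → no win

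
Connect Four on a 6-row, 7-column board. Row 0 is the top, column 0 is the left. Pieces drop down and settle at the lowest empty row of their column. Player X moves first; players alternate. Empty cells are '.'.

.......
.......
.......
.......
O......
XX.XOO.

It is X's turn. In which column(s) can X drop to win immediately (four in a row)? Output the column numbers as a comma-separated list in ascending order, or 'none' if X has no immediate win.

col 0: drop X → no win
col 1: drop X → no win
col 2: drop X → WIN!
col 3: drop X → no win
col 4: drop X → no win
col 5: drop X → no win
col 6: drop X → no win

Answer: 2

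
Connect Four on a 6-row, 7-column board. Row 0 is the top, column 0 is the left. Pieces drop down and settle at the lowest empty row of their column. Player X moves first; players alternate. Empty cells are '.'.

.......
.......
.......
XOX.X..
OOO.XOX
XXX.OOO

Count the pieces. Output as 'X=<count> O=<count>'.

X=8 O=8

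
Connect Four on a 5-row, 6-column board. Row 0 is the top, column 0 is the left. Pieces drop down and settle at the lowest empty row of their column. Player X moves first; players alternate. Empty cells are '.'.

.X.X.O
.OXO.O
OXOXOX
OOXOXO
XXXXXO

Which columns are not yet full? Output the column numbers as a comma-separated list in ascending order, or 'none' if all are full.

Answer: 0,2,4

Derivation:
col 0: top cell = '.' → open
col 1: top cell = 'X' → FULL
col 2: top cell = '.' → open
col 3: top cell = 'X' → FULL
col 4: top cell = '.' → open
col 5: top cell = 'O' → FULL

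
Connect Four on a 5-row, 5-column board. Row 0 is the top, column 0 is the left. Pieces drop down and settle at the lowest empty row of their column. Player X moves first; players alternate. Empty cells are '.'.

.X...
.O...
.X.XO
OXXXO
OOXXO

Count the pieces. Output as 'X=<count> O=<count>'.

X=8 O=7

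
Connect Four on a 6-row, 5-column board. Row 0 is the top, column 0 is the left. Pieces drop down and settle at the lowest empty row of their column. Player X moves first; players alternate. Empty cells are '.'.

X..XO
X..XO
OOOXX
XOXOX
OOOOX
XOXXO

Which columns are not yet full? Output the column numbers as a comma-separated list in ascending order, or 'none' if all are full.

col 0: top cell = 'X' → FULL
col 1: top cell = '.' → open
col 2: top cell = '.' → open
col 3: top cell = 'X' → FULL
col 4: top cell = 'O' → FULL

Answer: 1,2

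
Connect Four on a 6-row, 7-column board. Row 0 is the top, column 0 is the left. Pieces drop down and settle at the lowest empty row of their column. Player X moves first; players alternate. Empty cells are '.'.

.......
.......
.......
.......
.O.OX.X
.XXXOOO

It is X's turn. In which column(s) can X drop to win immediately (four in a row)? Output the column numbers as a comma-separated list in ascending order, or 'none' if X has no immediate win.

Answer: 0

Derivation:
col 0: drop X → WIN!
col 1: drop X → no win
col 2: drop X → no win
col 3: drop X → no win
col 4: drop X → no win
col 5: drop X → no win
col 6: drop X → no win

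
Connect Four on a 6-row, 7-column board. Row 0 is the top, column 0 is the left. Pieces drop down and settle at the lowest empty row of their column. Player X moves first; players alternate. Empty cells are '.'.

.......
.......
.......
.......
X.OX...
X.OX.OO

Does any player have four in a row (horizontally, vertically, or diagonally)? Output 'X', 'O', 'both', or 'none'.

none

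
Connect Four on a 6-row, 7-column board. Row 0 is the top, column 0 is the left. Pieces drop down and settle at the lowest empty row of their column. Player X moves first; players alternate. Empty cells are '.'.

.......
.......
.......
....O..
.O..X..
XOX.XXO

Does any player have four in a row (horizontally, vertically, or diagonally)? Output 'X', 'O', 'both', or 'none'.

none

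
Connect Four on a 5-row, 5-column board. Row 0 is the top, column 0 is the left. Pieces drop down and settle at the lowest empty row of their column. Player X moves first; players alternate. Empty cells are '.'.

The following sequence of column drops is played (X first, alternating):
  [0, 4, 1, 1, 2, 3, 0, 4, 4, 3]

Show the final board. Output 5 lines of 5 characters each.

Answer: .....
.....
....X
XO.OO
XXXOO

Derivation:
Move 1: X drops in col 0, lands at row 4
Move 2: O drops in col 4, lands at row 4
Move 3: X drops in col 1, lands at row 4
Move 4: O drops in col 1, lands at row 3
Move 5: X drops in col 2, lands at row 4
Move 6: O drops in col 3, lands at row 4
Move 7: X drops in col 0, lands at row 3
Move 8: O drops in col 4, lands at row 3
Move 9: X drops in col 4, lands at row 2
Move 10: O drops in col 3, lands at row 3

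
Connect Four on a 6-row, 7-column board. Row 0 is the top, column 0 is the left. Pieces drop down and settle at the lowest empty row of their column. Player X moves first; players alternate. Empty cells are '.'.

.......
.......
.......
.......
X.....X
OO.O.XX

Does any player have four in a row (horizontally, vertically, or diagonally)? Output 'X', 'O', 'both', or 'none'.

none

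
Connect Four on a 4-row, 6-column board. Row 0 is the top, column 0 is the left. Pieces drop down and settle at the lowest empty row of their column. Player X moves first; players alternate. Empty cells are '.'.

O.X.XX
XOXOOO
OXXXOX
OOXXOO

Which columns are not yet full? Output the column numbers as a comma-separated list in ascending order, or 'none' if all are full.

col 0: top cell = 'O' → FULL
col 1: top cell = '.' → open
col 2: top cell = 'X' → FULL
col 3: top cell = '.' → open
col 4: top cell = 'X' → FULL
col 5: top cell = 'X' → FULL

Answer: 1,3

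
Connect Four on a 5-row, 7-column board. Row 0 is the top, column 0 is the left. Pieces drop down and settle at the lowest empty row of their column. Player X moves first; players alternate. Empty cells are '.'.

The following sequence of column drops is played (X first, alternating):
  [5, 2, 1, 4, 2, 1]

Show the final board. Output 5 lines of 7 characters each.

Move 1: X drops in col 5, lands at row 4
Move 2: O drops in col 2, lands at row 4
Move 3: X drops in col 1, lands at row 4
Move 4: O drops in col 4, lands at row 4
Move 5: X drops in col 2, lands at row 3
Move 6: O drops in col 1, lands at row 3

Answer: .......
.......
.......
.OX....
.XO.OX.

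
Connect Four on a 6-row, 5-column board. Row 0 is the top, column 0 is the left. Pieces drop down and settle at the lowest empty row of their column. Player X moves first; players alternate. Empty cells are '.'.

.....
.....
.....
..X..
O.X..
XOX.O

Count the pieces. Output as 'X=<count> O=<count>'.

X=4 O=3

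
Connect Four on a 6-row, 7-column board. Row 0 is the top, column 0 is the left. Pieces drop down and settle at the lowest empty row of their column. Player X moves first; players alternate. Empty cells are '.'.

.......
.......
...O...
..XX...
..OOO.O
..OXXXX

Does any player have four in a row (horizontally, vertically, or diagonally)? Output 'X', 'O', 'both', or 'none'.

X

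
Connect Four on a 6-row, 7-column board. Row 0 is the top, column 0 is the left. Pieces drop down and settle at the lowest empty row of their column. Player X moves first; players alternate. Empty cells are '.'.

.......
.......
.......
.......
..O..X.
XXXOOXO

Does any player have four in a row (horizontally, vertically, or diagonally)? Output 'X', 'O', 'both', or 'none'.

none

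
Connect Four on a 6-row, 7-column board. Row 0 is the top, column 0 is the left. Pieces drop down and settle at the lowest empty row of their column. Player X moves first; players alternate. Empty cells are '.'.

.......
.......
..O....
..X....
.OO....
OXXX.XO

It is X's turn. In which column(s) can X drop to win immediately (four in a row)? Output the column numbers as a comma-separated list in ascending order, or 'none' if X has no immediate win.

Answer: 4

Derivation:
col 0: drop X → no win
col 1: drop X → no win
col 2: drop X → no win
col 3: drop X → no win
col 4: drop X → WIN!
col 5: drop X → no win
col 6: drop X → no win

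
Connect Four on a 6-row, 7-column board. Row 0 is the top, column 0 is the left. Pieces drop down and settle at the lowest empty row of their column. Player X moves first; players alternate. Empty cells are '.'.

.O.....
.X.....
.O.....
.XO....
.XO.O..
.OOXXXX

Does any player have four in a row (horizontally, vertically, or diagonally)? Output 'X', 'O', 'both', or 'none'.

X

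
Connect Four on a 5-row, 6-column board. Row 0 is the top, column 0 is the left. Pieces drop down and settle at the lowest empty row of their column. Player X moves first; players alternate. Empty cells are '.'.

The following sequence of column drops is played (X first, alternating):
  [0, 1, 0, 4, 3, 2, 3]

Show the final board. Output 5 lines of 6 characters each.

Answer: ......
......
......
X..X..
XOOXO.

Derivation:
Move 1: X drops in col 0, lands at row 4
Move 2: O drops in col 1, lands at row 4
Move 3: X drops in col 0, lands at row 3
Move 4: O drops in col 4, lands at row 4
Move 5: X drops in col 3, lands at row 4
Move 6: O drops in col 2, lands at row 4
Move 7: X drops in col 3, lands at row 3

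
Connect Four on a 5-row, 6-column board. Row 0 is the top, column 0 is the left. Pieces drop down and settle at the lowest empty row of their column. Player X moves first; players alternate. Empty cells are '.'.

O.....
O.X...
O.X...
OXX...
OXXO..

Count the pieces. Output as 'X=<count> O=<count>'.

X=6 O=6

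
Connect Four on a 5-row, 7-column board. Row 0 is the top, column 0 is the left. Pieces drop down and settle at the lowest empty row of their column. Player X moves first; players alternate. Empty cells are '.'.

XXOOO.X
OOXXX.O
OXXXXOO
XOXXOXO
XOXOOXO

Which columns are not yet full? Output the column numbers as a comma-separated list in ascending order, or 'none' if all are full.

Answer: 5

Derivation:
col 0: top cell = 'X' → FULL
col 1: top cell = 'X' → FULL
col 2: top cell = 'O' → FULL
col 3: top cell = 'O' → FULL
col 4: top cell = 'O' → FULL
col 5: top cell = '.' → open
col 6: top cell = 'X' → FULL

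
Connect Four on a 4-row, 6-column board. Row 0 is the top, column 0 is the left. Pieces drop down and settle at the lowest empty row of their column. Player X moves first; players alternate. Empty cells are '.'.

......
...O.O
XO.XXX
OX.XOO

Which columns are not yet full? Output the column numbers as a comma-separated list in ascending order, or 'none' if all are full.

col 0: top cell = '.' → open
col 1: top cell = '.' → open
col 2: top cell = '.' → open
col 3: top cell = '.' → open
col 4: top cell = '.' → open
col 5: top cell = '.' → open

Answer: 0,1,2,3,4,5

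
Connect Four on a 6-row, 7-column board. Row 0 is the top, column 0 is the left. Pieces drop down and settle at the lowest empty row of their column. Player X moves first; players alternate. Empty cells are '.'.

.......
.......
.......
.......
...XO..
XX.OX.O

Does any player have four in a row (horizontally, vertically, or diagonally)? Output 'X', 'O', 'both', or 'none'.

none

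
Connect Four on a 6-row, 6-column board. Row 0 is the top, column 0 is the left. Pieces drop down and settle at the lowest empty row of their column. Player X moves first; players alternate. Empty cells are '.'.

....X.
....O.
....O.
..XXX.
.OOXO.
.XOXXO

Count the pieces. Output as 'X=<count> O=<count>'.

X=8 O=7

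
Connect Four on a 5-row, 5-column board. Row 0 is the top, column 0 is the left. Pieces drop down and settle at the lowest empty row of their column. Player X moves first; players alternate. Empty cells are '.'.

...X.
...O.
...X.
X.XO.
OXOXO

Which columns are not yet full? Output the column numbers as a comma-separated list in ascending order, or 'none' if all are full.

Answer: 0,1,2,4

Derivation:
col 0: top cell = '.' → open
col 1: top cell = '.' → open
col 2: top cell = '.' → open
col 3: top cell = 'X' → FULL
col 4: top cell = '.' → open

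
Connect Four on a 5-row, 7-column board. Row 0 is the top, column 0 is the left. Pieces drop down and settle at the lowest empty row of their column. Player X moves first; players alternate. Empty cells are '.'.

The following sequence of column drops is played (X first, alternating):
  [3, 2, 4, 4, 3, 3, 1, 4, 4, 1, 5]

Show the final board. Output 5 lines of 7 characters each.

Move 1: X drops in col 3, lands at row 4
Move 2: O drops in col 2, lands at row 4
Move 3: X drops in col 4, lands at row 4
Move 4: O drops in col 4, lands at row 3
Move 5: X drops in col 3, lands at row 3
Move 6: O drops in col 3, lands at row 2
Move 7: X drops in col 1, lands at row 4
Move 8: O drops in col 4, lands at row 2
Move 9: X drops in col 4, lands at row 1
Move 10: O drops in col 1, lands at row 3
Move 11: X drops in col 5, lands at row 4

Answer: .......
....X..
...OO..
.O.XO..
.XOXXX.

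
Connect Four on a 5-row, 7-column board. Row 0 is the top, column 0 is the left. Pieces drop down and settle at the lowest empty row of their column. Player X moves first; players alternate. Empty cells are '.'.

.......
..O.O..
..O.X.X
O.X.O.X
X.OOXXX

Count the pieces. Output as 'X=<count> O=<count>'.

X=8 O=7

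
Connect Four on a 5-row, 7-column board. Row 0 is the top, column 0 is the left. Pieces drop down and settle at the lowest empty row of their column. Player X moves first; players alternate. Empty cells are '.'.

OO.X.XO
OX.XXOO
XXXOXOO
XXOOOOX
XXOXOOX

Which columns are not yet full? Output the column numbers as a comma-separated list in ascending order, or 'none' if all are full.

col 0: top cell = 'O' → FULL
col 1: top cell = 'O' → FULL
col 2: top cell = '.' → open
col 3: top cell = 'X' → FULL
col 4: top cell = '.' → open
col 5: top cell = 'X' → FULL
col 6: top cell = 'O' → FULL

Answer: 2,4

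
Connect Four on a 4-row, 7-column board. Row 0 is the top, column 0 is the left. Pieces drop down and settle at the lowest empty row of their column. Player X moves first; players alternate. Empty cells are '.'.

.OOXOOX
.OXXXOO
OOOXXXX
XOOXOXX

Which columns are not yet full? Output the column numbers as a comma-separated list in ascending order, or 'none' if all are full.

col 0: top cell = '.' → open
col 1: top cell = 'O' → FULL
col 2: top cell = 'O' → FULL
col 3: top cell = 'X' → FULL
col 4: top cell = 'O' → FULL
col 5: top cell = 'O' → FULL
col 6: top cell = 'X' → FULL

Answer: 0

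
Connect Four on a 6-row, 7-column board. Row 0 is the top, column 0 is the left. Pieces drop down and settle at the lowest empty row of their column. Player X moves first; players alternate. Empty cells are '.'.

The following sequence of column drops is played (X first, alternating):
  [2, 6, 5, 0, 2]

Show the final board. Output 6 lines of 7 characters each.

Answer: .......
.......
.......
.......
..X....
O.X..XO

Derivation:
Move 1: X drops in col 2, lands at row 5
Move 2: O drops in col 6, lands at row 5
Move 3: X drops in col 5, lands at row 5
Move 4: O drops in col 0, lands at row 5
Move 5: X drops in col 2, lands at row 4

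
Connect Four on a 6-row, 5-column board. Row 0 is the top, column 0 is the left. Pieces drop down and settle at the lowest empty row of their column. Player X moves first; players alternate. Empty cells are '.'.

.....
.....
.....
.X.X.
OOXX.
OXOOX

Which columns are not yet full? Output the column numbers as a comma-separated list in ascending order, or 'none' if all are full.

Answer: 0,1,2,3,4

Derivation:
col 0: top cell = '.' → open
col 1: top cell = '.' → open
col 2: top cell = '.' → open
col 3: top cell = '.' → open
col 4: top cell = '.' → open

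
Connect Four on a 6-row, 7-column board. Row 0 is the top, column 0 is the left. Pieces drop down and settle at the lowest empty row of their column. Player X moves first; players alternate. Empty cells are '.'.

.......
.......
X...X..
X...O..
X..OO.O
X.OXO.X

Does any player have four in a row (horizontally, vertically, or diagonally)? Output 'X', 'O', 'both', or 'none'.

X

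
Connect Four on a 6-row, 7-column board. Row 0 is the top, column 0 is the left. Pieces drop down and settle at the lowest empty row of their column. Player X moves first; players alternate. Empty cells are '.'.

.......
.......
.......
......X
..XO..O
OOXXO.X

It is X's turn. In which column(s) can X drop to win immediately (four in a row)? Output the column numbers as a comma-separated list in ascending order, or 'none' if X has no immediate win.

col 0: drop X → no win
col 1: drop X → no win
col 2: drop X → no win
col 3: drop X → no win
col 4: drop X → no win
col 5: drop X → no win
col 6: drop X → no win

Answer: none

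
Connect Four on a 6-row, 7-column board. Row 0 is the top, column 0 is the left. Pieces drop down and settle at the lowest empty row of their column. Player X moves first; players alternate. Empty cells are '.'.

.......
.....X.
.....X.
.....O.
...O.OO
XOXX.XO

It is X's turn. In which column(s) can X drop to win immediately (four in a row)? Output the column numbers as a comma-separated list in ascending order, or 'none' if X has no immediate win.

col 0: drop X → no win
col 1: drop X → no win
col 2: drop X → no win
col 3: drop X → no win
col 4: drop X → WIN!
col 5: drop X → no win
col 6: drop X → no win

Answer: 4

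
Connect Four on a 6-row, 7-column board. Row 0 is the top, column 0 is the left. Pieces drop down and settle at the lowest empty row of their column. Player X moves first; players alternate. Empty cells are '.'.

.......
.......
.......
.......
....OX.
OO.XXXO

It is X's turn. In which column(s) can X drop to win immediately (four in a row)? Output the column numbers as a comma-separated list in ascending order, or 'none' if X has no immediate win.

Answer: 2

Derivation:
col 0: drop X → no win
col 1: drop X → no win
col 2: drop X → WIN!
col 3: drop X → no win
col 4: drop X → no win
col 5: drop X → no win
col 6: drop X → no win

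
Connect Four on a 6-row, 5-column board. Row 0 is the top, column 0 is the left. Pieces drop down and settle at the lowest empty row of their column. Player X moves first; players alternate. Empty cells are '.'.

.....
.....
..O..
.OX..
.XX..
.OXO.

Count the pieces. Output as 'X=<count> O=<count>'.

X=4 O=4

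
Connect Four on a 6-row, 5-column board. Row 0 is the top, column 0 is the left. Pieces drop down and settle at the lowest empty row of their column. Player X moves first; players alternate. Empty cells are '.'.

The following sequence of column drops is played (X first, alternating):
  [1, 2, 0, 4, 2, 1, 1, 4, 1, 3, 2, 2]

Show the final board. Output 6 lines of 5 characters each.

Answer: .....
.....
.XO..
.XX..
.OX.O
XXOOO

Derivation:
Move 1: X drops in col 1, lands at row 5
Move 2: O drops in col 2, lands at row 5
Move 3: X drops in col 0, lands at row 5
Move 4: O drops in col 4, lands at row 5
Move 5: X drops in col 2, lands at row 4
Move 6: O drops in col 1, lands at row 4
Move 7: X drops in col 1, lands at row 3
Move 8: O drops in col 4, lands at row 4
Move 9: X drops in col 1, lands at row 2
Move 10: O drops in col 3, lands at row 5
Move 11: X drops in col 2, lands at row 3
Move 12: O drops in col 2, lands at row 2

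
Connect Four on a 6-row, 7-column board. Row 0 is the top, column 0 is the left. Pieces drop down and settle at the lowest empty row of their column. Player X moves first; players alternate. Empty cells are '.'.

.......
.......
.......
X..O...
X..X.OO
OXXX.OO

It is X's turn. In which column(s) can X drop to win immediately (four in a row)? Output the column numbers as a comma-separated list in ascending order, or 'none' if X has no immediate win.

col 0: drop X → no win
col 1: drop X → no win
col 2: drop X → no win
col 3: drop X → no win
col 4: drop X → WIN!
col 5: drop X → no win
col 6: drop X → no win

Answer: 4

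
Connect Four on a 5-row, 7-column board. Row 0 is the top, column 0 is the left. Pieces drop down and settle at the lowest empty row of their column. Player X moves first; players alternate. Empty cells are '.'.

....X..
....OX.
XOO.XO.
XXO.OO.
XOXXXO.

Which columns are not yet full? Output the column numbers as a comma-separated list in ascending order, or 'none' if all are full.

Answer: 0,1,2,3,5,6

Derivation:
col 0: top cell = '.' → open
col 1: top cell = '.' → open
col 2: top cell = '.' → open
col 3: top cell = '.' → open
col 4: top cell = 'X' → FULL
col 5: top cell = '.' → open
col 6: top cell = '.' → open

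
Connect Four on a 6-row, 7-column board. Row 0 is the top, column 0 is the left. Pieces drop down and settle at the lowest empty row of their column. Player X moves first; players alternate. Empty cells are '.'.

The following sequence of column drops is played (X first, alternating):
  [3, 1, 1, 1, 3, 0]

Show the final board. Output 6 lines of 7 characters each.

Answer: .......
.......
.......
.O.....
.X.X...
OO.X...

Derivation:
Move 1: X drops in col 3, lands at row 5
Move 2: O drops in col 1, lands at row 5
Move 3: X drops in col 1, lands at row 4
Move 4: O drops in col 1, lands at row 3
Move 5: X drops in col 3, lands at row 4
Move 6: O drops in col 0, lands at row 5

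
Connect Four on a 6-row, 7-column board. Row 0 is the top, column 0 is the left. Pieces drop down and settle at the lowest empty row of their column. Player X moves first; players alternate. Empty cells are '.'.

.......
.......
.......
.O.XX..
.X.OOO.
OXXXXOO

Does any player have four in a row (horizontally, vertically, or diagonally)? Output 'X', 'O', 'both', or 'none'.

X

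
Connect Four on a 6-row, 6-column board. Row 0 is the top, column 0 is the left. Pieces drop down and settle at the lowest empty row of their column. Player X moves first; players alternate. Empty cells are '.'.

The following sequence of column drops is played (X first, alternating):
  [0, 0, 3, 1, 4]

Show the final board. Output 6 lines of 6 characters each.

Answer: ......
......
......
......
O.....
XO.XX.

Derivation:
Move 1: X drops in col 0, lands at row 5
Move 2: O drops in col 0, lands at row 4
Move 3: X drops in col 3, lands at row 5
Move 4: O drops in col 1, lands at row 5
Move 5: X drops in col 4, lands at row 5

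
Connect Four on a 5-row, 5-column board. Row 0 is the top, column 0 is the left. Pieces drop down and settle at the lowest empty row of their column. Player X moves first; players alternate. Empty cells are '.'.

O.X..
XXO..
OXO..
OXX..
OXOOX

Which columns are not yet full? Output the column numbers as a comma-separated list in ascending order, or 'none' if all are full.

col 0: top cell = 'O' → FULL
col 1: top cell = '.' → open
col 2: top cell = 'X' → FULL
col 3: top cell = '.' → open
col 4: top cell = '.' → open

Answer: 1,3,4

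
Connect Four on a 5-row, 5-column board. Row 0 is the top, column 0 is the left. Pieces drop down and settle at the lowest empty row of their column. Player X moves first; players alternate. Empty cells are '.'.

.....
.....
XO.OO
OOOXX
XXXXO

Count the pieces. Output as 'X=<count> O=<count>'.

X=7 O=7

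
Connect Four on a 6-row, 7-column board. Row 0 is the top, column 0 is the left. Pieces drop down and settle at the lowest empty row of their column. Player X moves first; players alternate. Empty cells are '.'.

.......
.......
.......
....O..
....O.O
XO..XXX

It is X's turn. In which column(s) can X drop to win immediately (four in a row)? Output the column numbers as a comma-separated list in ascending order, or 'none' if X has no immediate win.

Answer: 3

Derivation:
col 0: drop X → no win
col 1: drop X → no win
col 2: drop X → no win
col 3: drop X → WIN!
col 4: drop X → no win
col 5: drop X → no win
col 6: drop X → no win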